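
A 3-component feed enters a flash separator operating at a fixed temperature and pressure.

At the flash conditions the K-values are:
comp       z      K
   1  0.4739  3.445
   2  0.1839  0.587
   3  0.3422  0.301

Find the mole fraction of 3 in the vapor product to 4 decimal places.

y_3 = 0.1687

Let ψ = V/F and solve Σ zᵢ(Kᵢ−1)/(1+ψ(Kᵢ−1)) = 0.
g(0) = ΣzᵢKᵢ − 1 = 0.8435 and g(1) = 1 − Σzᵢ/Kᵢ = -0.5877, so a root lies in (0, 1).
Iterate (Newton) starting at ψ = 0.68:
  ψ = 0.6800: g = -0.12633, g' = -1.0676 → ψ = 0.5617
  ψ = 0.5617: g = -0.00448, g' = -1.0094 → ψ = 0.5572
Converged at ψ = 0.5572.
Compositions from xᵢ = zᵢ/(1+ψ(Kᵢ−1)), yᵢ = Kᵢxᵢ:
  1: x = 0.2006, y = 0.6911
  2: x = 0.2389, y = 0.1402
  3: x = 0.5605, y = 0.1687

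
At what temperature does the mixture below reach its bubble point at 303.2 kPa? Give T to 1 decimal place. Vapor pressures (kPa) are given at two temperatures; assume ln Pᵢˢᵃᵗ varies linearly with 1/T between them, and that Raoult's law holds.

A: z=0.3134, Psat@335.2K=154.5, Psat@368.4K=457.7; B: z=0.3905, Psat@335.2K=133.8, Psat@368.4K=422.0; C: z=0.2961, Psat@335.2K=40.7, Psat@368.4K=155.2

Bubble-point temperature: ΣzᵢPᵢˢᵃᵗ(T) = P. Interpolate ln Pᵢˢᵃᵗ = aᵢ + bᵢ/T.
  T = 335.2 K: ΣzᵢPᵢˢᵃᵗ = 112.72 kPa
  T = 368.4 K: ΣzᵢPᵢˢᵃᵗ = 354.19 kPa
  T = 351.8 K: ΣzᵢPᵢˢᵃᵗ = 205.13 kPa
  T = 360.1 K: ΣzᵢPᵢˢᵃᵗ = 271.20 kPa
  T = 364.2 K: ΣzᵢPᵢˢᵃᵗ = 309.89 kPa
  T = 362.1 K: ΣzᵢPᵢˢᵃᵗ = 289.54 kPa
Interpolating between 362.1 K and 364.2 K gives T ≈ 363.5 K.

T = 363.5 K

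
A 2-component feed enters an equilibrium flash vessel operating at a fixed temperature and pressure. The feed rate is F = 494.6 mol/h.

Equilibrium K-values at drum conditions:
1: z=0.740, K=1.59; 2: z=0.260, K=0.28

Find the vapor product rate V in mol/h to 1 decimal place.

V = 290.4 mol/h

Material balance + equilibrium reduce to Σ zᵢ(Kᵢ−1)/(1+ψ(Kᵢ−1)) = 0.
Check two-phase: ΣzᵢKᵢ = 1.249 > 1 and Σzᵢ/Kᵢ = 1.394 > 1, so g(0) = 0.249 > 0 and g(1) = -0.394 < 0.
Iterate (Newton) starting at ψ = 0.65:
  ψ = 0.650: g = -0.0363, g' = -0.611 → ψ = 0.591
  ψ = 0.591: g = -0.0019, g' = -0.550 → ψ = 0.587
Converged at ψ = 0.587.
Then V = ψ·F = 0.5871·494.6 = 290.4 mol/h and L = F − V = 204.2 mol/h.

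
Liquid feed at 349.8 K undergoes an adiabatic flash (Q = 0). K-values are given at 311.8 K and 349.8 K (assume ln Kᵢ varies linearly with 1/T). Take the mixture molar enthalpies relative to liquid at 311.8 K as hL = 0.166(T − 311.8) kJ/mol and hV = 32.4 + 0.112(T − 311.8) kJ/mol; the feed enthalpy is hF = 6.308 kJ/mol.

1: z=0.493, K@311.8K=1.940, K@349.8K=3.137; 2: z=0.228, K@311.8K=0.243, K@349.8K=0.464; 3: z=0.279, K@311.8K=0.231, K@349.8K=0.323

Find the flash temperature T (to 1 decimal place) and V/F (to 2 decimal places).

Adiabatic flash: solve Rachford–Rice at each trial T, then check hF = ψ·hV(T) + (1−ψ)·hL(T).
  T = 311.8 K: K = (1.940, 0.243, 0.231), RR gives ψ = 0.106, H_out = 3.443 kJ/mol
  T = 349.8 K: K = (3.137, 0.464, 0.323), RR gives ψ = 0.561, H_out = 23.328 kJ/mol
  T = 330.8 K: K = (2.501, 0.342, 0.276), RR gives ψ = 0.372, H_out = 14.815 kJ/mol
  T = 321.3 K: K = (2.211, 0.290, 0.253), RR gives ψ = 0.256, H_out = 9.747 kJ/mol
  T = 316.6 K: K = (2.075, 0.266, 0.242), RR gives ψ = 0.188, H_out = 6.838 kJ/mol
  T = 314.2 K: K = (2.007, 0.254, 0.237), RR gives ψ = 0.149, H_out = 5.204 kJ/mol
Linear interpolation between T = 314.2 (H_out = 5.204) and T = 316.6 (H_out = 6.838) on hF = 6.308 gives T ≈ 315.8 K, at which ψ = 0.18.

T = 315.8 K, V/F = 0.18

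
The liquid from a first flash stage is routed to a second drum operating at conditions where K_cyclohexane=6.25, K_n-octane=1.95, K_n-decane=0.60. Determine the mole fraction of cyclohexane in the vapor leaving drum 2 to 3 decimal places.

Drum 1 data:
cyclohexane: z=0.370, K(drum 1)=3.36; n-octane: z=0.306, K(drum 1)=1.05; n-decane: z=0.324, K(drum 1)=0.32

Drum 1:
Rachford–Rice: g(ψ₁) = Σ zᵢ(Kᵢ−1)/(1+ψ₁(Kᵢ−1)) = 0.
Feasibility: ΣzᵢKᵢ = 1.668, Σzᵢ/Kᵢ = 1.414 — both > 1, two phases present.
Newton–Raphson from ψ₁ = 0.5:
  ψ₁ = 0.500: g = 0.0817, g' = -0.778 → ψ₁ = 0.605
Converged at ψ₁ = 0.605.
Drum-1 compositions:
  cyclohexane: x = 0.152, y = 0.512
  n-octane: x = 0.297, y = 0.312
  n-decane: x = 0.551, y = 0.176
Drum-2 feed = drum-1 liquid: z₂ = (0.1524, 0.2970, 0.5506).
Drum 2:
Newton–Raphson from ψ₂ = 0.5:
  ψ₂ = 0.500: g = 0.1366, g' = -0.580 → ψ₂ = 0.735
  ψ₂ = 0.735: g = 0.0186, g' = -0.447 → ψ₂ = 0.777
  ψ₂ = 0.777: g = 0.0002, g' = -0.437 → ψ₂ = 0.778
Converged at ψ₂ = 0.778.
  cyclohexane: x = 0.030, y = 0.187
  n-octane: x = 0.171, y = 0.333
  n-decane: x = 0.799, y = 0.480

y_cyclohexane (drum 2) = 0.187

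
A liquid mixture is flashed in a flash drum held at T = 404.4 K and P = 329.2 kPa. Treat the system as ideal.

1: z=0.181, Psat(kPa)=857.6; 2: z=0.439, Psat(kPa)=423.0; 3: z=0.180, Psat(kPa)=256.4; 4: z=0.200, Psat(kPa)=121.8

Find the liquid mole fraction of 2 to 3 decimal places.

x_2 = 0.373

Raoult's law: Kᵢ = Pᵢˢᵃᵗ/P = Pᵢˢᵃᵗ/329.2.
  K_1 = 857.6/329.2 = 2.60510, K_2 = 423.0/329.2 = 1.28493, K_3 = 256.4/329.2 = 0.77886, K_4 = 121.8/329.2 = 0.36999
Newton–Raphson from β = 0.44:
  β = 0.440: g = 0.0630, g' = -0.351 → β = 0.619
  β = 0.619: g = -0.0008, g' = -0.368 → β = 0.617
Converged at β = 0.617.
Compositions from xᵢ = zᵢ/(1+β(Kᵢ−1)), yᵢ = Kᵢxᵢ:
  1: x = 0.091, y = 0.237
  2: x = 0.373, y = 0.480
  3: x = 0.208, y = 0.162
  4: x = 0.327, y = 0.121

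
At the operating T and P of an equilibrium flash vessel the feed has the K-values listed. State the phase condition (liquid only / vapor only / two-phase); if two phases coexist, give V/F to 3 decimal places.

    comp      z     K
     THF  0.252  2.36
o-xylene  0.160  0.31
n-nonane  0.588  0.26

ΣzᵢKᵢ = 0.797; Σzᵢ/Kᵢ = 2.884.
Since ΣzᵢKᵢ < 1 the mixture is below its bubble point — single liquid phase.

liquid only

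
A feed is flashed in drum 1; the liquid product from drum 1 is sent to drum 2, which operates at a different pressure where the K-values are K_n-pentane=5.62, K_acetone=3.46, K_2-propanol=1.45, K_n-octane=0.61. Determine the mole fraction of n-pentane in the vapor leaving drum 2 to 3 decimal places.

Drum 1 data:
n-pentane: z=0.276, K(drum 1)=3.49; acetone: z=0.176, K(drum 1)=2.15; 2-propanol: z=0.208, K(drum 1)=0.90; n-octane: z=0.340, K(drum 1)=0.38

Drum 1:
Newton–Raphson from ψ₁ = 0.5:
  ψ₁ = 0.500: g = 0.1072, g' = -0.710 → ψ₁ = 0.651
  ψ₁ = 0.651: g = 0.0022, g' = -0.695 → ψ₁ = 0.654
Converged at ψ₁ = 0.654.
Drum-1 compositions:
  n-pentane: x = 0.105, y = 0.366
  acetone: x = 0.100, y = 0.216
  2-propanol: x = 0.223, y = 0.200
  n-octane: x = 0.572, y = 0.217
Drum-2 feed = drum-1 liquid: z₂ = (0.1050, 0.1004, 0.2226, 0.5720).
Drum 2:
Rachford–Rice: g(ψ₂) = Σ zᵢ(Kᵢ−1)/(1+ψ₂(Kᵢ−1)) = 0.
Feasibility: ΣzᵢKᵢ = 1.609, Σzᵢ/Kᵢ = 1.139 — both > 1, two phases present.
Newton iteration, ψ₂⁰ = 0.5:
  ψ₂ = 0.500: g = 0.0620, g' = -0.491 → ψ₂ = 0.626
  ψ₂ = 0.626: g = 0.0048, g' = -0.422 → ψ₂ = 0.638
Converged at ψ₂ = 0.638.
  n-pentane: x = 0.027, y = 0.150
  acetone: x = 0.039, y = 0.135
  2-propanol: x = 0.173, y = 0.251
  n-octane: x = 0.761, y = 0.464

y_n-pentane (drum 2) = 0.150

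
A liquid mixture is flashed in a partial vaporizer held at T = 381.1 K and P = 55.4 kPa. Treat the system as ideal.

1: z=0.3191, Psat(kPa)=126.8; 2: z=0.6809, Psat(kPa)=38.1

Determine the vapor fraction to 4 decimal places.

ψ = 0.4935

Raoult's law: Kᵢ = Pᵢˢᵃᵗ/P = Pᵢˢᵃᵗ/55.4.
  K_1 = 126.8/55.4 = 2.288809, K_2 = 38.1/55.4 = 0.687726
Material balance + equilibrium reduce to Σ zᵢ(Kᵢ−1)/(1+ψ(Kᵢ−1)) = 0.
Feasibility: ΣzᵢKᵢ = 1.1986, Σzᵢ/Kᵢ = 1.1295 — both > 1, two phases present.
Binary case is linear: z₁(K₁−1)(1+ψ(K₂−1)) + z₂(K₂−1)(1+ψ(K₁−1)) = 0
⇒ ψ = [z₁(K₁−1)+z₂(K₂−1)] / [−(K₁−1)(K₂−1)] = 0.19863/0.40246 = 0.4935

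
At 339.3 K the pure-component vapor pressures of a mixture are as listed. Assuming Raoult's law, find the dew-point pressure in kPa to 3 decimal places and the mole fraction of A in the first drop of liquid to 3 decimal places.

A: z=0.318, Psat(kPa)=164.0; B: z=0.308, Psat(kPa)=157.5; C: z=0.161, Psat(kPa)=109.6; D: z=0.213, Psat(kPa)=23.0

At the dew point ψ → 1, so Σzᵢ/Kᵢ = 1 with Kᵢ = Pᵢˢᵃᵗ/P ⇒ 1/P = Σzᵢ/Pᵢˢᵃᵗ.
1/P = 0.318/164.0 + 0.308/157.5 + 0.161/109.6 + 0.213/23.0 = 0.014624 ⇒ P = 68.379 kPa
xᵢ = zᵢP/Pᵢˢᵃᵗ ⇒ x_A = 0.318·68.379/164.0 = 0.133

Pdew = 68.379 kPa, x_A = 0.133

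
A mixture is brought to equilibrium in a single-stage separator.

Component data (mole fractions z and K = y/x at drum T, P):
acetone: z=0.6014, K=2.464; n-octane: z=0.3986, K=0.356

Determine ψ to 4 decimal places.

ψ = 0.6616

Iterate (Newton) starting at ψ = 0.61:
  ψ = 0.6100: g = 0.04231, g' = -0.8081 → ψ = 0.6624
  ψ = 0.6624: g = -0.00065, g' = -0.8350 → ψ = 0.6616
Converged at ψ = 0.6616.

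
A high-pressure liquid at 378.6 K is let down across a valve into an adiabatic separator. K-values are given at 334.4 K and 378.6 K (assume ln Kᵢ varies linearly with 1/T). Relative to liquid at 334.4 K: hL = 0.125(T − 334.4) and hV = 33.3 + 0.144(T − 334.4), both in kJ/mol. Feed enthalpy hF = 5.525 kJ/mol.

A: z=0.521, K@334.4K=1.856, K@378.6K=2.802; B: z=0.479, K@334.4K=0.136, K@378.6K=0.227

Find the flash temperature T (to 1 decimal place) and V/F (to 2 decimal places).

T = 342.0 K, V/F = 0.14

Adiabatic flash: solve Rachford–Rice at each trial T, then check hF = ψ·hV(T) + (1−ψ)·hL(T).
  T = 334.4 K: K = (1.856, 0.136), RR gives ψ = 0.043, H_out = 1.446 kJ/mol
  T = 378.6 K: K = (2.802, 0.227), RR gives ψ = 0.408, H_out = 19.460 kJ/mol
  T = 356.5 K: K = (2.310, 0.179), RR gives ψ = 0.269, H_out = 11.816 kJ/mol
  T = 345.4 K: K = (2.077, 0.156), RR gives ψ = 0.173, H_out = 7.163 kJ/mol
  T = 339.9 K: K = (1.965, 0.146), RR gives ψ = 0.114, H_out = 4.486 kJ/mol
  T = 342.6 K: K = (2.020, 0.151), RR gives ψ = 0.144, H_out = 5.839 kJ/mol
  T = 341.2 K: K = (1.991, 0.148), RR gives ψ = 0.129, H_out = 5.148 kJ/mol
Linear interpolation between T = 341.2 (H_out = 5.148) and T = 342.6 (H_out = 5.839) on hF = 5.525 gives T ≈ 342.0 K, at which ψ = 0.14.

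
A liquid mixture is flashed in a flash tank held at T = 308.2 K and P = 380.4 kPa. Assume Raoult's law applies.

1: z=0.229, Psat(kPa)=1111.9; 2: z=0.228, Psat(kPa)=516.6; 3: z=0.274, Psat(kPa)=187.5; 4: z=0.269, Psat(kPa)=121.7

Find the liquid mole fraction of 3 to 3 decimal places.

Raoult's law: Kᵢ = Pᵢˢᵃᵗ/P = Pᵢˢᵃᵗ/380.4.
  K_1 = 1111.9/380.4 = 2.92298, K_2 = 516.6/380.4 = 1.35804, K_3 = 187.5/380.4 = 0.49290, K_4 = 121.7/380.4 = 0.31993
Material balance + equilibrium reduce to Σ zᵢ(Kᵢ−1)/(1+ψ(Kᵢ−1)) = 0.
g(0) = ΣzᵢKᵢ − 1 = 0.200 and g(1) = 1 − Σzᵢ/Kᵢ = -0.643, so a root lies in (0, 1).
Newton iteration, ψ⁰ = 0.5:
  ψ = 0.500: g = -0.1696, g' = -0.653 → ψ = 0.240
Converged at ψ = 0.240.
Compositions from xᵢ = zᵢ/(1+ψ(Kᵢ−1)), yᵢ = Kᵢxᵢ:
  1: x = 0.157, y = 0.458
  2: x = 0.210, y = 0.285
  3: x = 0.312, y = 0.154
  4: x = 0.321, y = 0.103

x_3 = 0.312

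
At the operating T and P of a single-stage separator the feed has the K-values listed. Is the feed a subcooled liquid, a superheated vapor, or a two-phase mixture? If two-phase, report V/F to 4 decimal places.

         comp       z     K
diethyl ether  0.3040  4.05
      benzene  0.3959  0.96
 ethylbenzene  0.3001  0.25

ΣzᵢKᵢ = 1.6863; Σzᵢ/Kᵢ = 1.6879.
Both exceed 1, so a two-phase solution exists.
Let ψ = V/F and solve Σ zᵢ(Kᵢ−1)/(1+ψ(Kᵢ−1)) = 0.
Newton–Raphson from ψ = 0.5:
  ψ = 0.5000: g = -0.00907, g' = -0.8764 → ψ = 0.4896
Converged at ψ = 0.4897.

two-phase, V/F = 0.4897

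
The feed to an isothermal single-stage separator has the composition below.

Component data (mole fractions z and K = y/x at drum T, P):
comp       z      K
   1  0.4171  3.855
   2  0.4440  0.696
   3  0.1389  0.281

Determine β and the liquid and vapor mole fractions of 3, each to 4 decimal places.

β = 0.7333, x_3 = 0.2938, y_3 = 0.0826

Rachford–Rice: g(β) = Σ zᵢ(Kᵢ−1)/(1+β(Kᵢ−1)) = 0.
g(0) = ΣzᵢKᵢ − 1 = 0.9560 and g(1) = 1 − Σzᵢ/Kᵢ = -0.2404, so a root lies in (0, 1).
Newton–Raphson from β = 0.57:
  β = 0.5700: g = 0.12075, g' = -0.7587 → β = 0.7292
  β = 0.7292: g = 0.00307, g' = -0.7430 → β = 0.7333
Converged at β = 0.7333.
Compositions from xᵢ = zᵢ/(1+β(Kᵢ−1)), yᵢ = Kᵢxᵢ:
  1: x = 0.1348, y = 0.5198
  2: x = 0.5714, y = 0.3977
  3: x = 0.2938, y = 0.0826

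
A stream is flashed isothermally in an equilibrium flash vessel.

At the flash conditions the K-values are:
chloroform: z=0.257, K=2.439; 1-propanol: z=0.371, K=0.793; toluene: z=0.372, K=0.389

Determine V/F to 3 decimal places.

V/F = 0.105

Material balance + equilibrium reduce to Σ zᵢ(Kᵢ−1)/(1+V/F(Kᵢ−1)) = 0.
g(0) = ΣzᵢKᵢ − 1 = 0.066 and g(1) = 1 − Σzᵢ/Kᵢ = -0.530, so a root lies in (0, 1).
Iterate (Newton) starting at V/F = 0.37:
  V/F = 0.370: g = -0.1355, g' = -0.477 → V/F = 0.086
  V/F = 0.086: g = 0.0110, g' = -0.593 → V/F = 0.105
Converged at V/F = 0.105.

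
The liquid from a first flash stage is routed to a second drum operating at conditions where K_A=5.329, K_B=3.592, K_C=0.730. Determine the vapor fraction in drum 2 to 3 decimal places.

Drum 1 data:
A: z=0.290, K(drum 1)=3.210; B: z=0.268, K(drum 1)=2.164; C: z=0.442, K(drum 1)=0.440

Drum 1:
Rachford–Rice: g(ψ₁) = Σ zᵢ(Kᵢ−1)/(1+ψ₁(Kᵢ−1)) = 0.
Feasibility: ΣzᵢKᵢ = 1.705, Σzᵢ/Kᵢ = 1.219 — both > 1, two phases present.
Iterate (Newton) starting at ψ₁ = 0.66:
  ψ₁ = 0.660: g = 0.0445, g' = -0.699 → ψ₁ = 0.724
  ψ₁ = 0.724: g = -0.0002, g' = -0.708 → ψ₁ = 0.723
Converged at ψ₁ = 0.723.
Drum-1 compositions:
  A: x = 0.112, y = 0.358
  B: x = 0.146, y = 0.315
  C: x = 0.743, y = 0.327
Drum-2 feed = drum-1 liquid: z₂ = (0.1116, 0.1455, 0.7429).
Drum 2:
Rachford–Rice: g(ψ₂) = Σ zᵢ(Kᵢ−1)/(1+ψ₂(Kᵢ−1)) = 0.
g(0) = ΣzᵢKᵢ − 1 = 0.660 and g(1) = 1 − Σzᵢ/Kᵢ = -0.079, so a root lies in (0, 1).
Newton–Raphson from ψ₂ = 0.5:
  ψ₂ = 0.500: g = 0.0851, g' = -0.467 → ψ₂ = 0.682
  ψ₂ = 0.682: g = 0.0126, g' = -0.343 → ψ₂ = 0.719
  ψ₂ = 0.719: g = 0.0003, g' = -0.326 → ψ₂ = 0.720
Converged at ψ₂ = 0.720.
  A: x = 0.027, y = 0.144
  B: x = 0.051, y = 0.182
  C: x = 0.922, y = 0.673

V/F (drum 2) = 0.720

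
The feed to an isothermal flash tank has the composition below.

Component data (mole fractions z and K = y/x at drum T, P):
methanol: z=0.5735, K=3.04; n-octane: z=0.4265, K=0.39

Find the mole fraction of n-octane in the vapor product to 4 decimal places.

y_n-octane = 0.3002

Rachford–Rice: g(ψ) = Σ zᵢ(Kᵢ−1)/(1+ψ(Kᵢ−1)) = 0.
Feasibility: ΣzᵢKᵢ = 1.9098, Σzᵢ/Kᵢ = 1.2822 — both > 1, two phases present.
Newton–Raphson from ψ = 0.44:
  ψ = 0.4400: g = 0.26093, g' = -0.9593 → ψ = 0.7120
  ψ = 0.7120: g = 0.01713, g' = -0.8928 → ψ = 0.7312
  ψ = 0.7312: g = -0.00008, g' = -0.9016 → ψ = 0.7311
Converged at ψ = 0.7311.
Compositions from xᵢ = zᵢ/(1+ψ(Kᵢ−1)), yᵢ = Kᵢxᵢ:
  methanol: x = 0.2302, y = 0.6998
  n-octane: x = 0.7698, y = 0.3002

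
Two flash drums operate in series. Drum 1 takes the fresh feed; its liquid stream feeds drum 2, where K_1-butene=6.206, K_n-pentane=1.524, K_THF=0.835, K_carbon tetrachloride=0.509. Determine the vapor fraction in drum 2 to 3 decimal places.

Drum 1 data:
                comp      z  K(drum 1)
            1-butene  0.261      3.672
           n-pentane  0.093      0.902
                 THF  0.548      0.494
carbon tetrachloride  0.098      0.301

Drum 1:
Rachford–Rice: g(ψ₁) = Σ zᵢ(Kᵢ−1)/(1+ψ₁(Kᵢ−1)) = 0.
Check two-phase: ΣzᵢKᵢ = 1.342 > 1 and Σzᵢ/Kᵢ = 1.609 > 1, so g(0) = 0.342 > 0 and g(1) = -0.609 < 0.
Newton–Raphson from ψ₁ = 0.5:
  ψ₁ = 0.500: g = -0.1876, g' = -0.707 → ψ₁ = 0.235
  ψ₁ = 0.235: g = 0.0226, g' = -0.954 → ψ₁ = 0.258
  ψ₁ = 0.258: g = 0.0005, g' = -0.910 → ψ₁ = 0.259
Converged at ψ₁ = 0.259.
Drum-1 compositions:
  1-butene: x = 0.154, y = 0.566
  n-pentane: x = 0.095, y = 0.086
  THF: x = 0.631, y = 0.312
  carbon tetrachloride: x = 0.120, y = 0.036
Drum-2 feed = drum-1 liquid: z₂ = (0.1542, 0.0954, 0.6307, 0.1197).
Drum 2:
Newton–Raphson from ψ₂ = 0.5:
  ψ₂ = 0.500: g = 0.0712, g' = -0.410 → ψ₂ = 0.674
  ψ₂ = 0.674: g = 0.0102, g' = -0.306 → ψ₂ = 0.707
  ψ₂ = 0.707: g = 0.0002, g' = -0.294 → ψ₂ = 0.708
Converged at ψ₂ = 0.708.
  1-butene: x = 0.033, y = 0.204
  n-pentane: x = 0.070, y = 0.106
  THF: x = 0.714, y = 0.596
  carbon tetrachloride: x = 0.183, y = 0.093

V/F (drum 2) = 0.708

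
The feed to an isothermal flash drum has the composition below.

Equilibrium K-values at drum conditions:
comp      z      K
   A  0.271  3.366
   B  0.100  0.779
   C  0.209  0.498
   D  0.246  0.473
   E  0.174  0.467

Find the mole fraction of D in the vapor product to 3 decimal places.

y_D = 0.134

Rachford–Rice: g(ψ) = Σ zᵢ(Kᵢ−1)/(1+ψ(Kᵢ−1)) = 0.
Feasibility: ΣzᵢKᵢ = 1.292, Σzᵢ/Kᵢ = 1.521 — both > 1, two phases present.
Newton iteration, ψ⁰ = 0.47:
  ψ = 0.470: g = -0.1545, g' = -0.645 → ψ = 0.231
  ψ = 0.231: g = 0.0196, g' = -0.861 → ψ = 0.253
  ψ = 0.253: g = 0.0004, g' = -0.825 → ψ = 0.254
Converged at ψ = 0.254.
Compositions from xᵢ = zᵢ/(1+ψ(Kᵢ−1)), yᵢ = Kᵢxᵢ:
  A: x = 0.169, y = 0.570
  B: x = 0.106, y = 0.083
  C: x = 0.240, y = 0.119
  D: x = 0.284, y = 0.134
  E: x = 0.201, y = 0.094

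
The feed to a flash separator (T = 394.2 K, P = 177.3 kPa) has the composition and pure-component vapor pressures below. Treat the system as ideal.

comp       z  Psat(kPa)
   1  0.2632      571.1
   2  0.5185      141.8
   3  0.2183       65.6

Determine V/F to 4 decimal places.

Raoult's law: Kᵢ = Pᵢˢᵃᵗ/P = Pᵢˢᵃᵗ/177.3.
  K_1 = 571.1/177.3 = 3.221094, K_2 = 141.8/177.3 = 0.799774, K_3 = 65.6/177.3 = 0.369994
Rachford–Rice: g(V/F) = Σ zᵢ(Kᵢ−1)/(1+V/F(Kᵢ−1)) = 0.
Feasibility: ΣzᵢKᵢ = 1.3432, Σzᵢ/Kᵢ = 1.3200 — both > 1, two phases present.
Iterate (Newton) starting at V/F = 0.41:
  V/F = 0.4100: g = 0.00744, g' = -0.5379 → V/F = 0.4238
  V/F = 0.4238: g = 0.00005, g' = -0.5306 → V/F = 0.4239
Converged at V/F = 0.4239.

V/F = 0.4239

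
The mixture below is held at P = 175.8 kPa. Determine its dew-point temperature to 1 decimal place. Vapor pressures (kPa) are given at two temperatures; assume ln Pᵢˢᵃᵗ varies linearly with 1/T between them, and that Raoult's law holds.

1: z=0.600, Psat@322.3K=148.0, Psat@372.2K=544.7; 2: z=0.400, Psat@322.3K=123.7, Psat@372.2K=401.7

T = 331.1 K

Dew-point temperature: Σzᵢ·P/Pᵢˢᵃᵗ(T) = 1. Interpolate ln Pᵢˢᵃᵗ = aᵢ + bᵢ/T.
  T = 322.3 K: ΣzᵢP/Pᵢˢᵃᵗ = 1.2812
  T = 372.2 K: ΣzᵢP/Pᵢˢᵃᵗ = 0.3687
  T = 347.2 K: ΣzᵢP/Pᵢˢᵃᵗ = 0.6577
  T = 334.8 K: ΣzᵢP/Pᵢˢᵃᵗ = 0.9053
  T = 328.6 K: ΣzᵢP/Pᵢˢᵃᵗ = 1.0719
  T = 331.7 K: ΣzᵢP/Pᵢˢᵃᵗ = 0.9843
  T = 330.1 K: ΣzᵢP/Pᵢˢᵃᵗ = 1.0284
Interpolating between 330.1 K and 331.7 K gives T ≈ 331.1 K.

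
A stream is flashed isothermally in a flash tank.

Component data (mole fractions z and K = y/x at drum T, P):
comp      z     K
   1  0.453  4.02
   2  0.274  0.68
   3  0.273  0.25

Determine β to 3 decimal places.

Newton iteration, β⁰ = 0.5:
  β = 0.500: g = 0.1131, g' = -1.089 → β = 0.604
  β = 0.604: g = 0.0016, g' = -1.074 → β = 0.605
Converged at β = 0.605.

β = 0.605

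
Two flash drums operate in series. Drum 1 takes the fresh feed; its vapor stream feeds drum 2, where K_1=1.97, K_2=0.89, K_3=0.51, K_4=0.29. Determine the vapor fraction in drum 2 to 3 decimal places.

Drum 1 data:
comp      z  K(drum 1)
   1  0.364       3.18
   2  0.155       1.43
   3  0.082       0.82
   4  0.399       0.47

Drum 1:
Newton iteration, ψ₁⁰ = 0.5:
  ψ₁ = 0.500: g = 0.1306, g' = -0.626 → ψ₁ = 0.709
  ψ₁ = 0.709: g = 0.0073, g' = -0.575 → ψ₁ = 0.721
Converged at ψ₁ = 0.721.
Drum-1 compositions:
  1: x = 0.141, y = 0.450
  2: x = 0.118, y = 0.169
  3: x = 0.094, y = 0.077
  4: x = 0.646, y = 0.304
Drum-2 feed = drum-1 vapor: z₂ = (0.4499, 0.1692, 0.0773, 0.3036).
Drum 2:
Newton–Raphson from ψ₂ = 0.5:
  ψ₂ = 0.500: g = -0.1101, g' = -0.595 → ψ₂ = 0.315
  ψ₂ = 0.315: g = -0.0073, g' = -0.530 → ψ₂ = 0.301
Converged at ψ₂ = 0.301.
  1: x = 0.348, y = 0.686
  2: x = 0.175, y = 0.156
  3: x = 0.091, y = 0.046
  4: x = 0.386, y = 0.112

V/F (drum 2) = 0.301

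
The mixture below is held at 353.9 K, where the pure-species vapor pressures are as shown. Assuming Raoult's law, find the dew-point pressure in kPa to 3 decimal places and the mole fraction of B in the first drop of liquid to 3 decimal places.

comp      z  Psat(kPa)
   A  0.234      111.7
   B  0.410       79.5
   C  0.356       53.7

At the dew point ψ → 1, so Σzᵢ/Kᵢ = 1 with Kᵢ = Pᵢˢᵃᵗ/P ⇒ 1/P = Σzᵢ/Pᵢˢᵃᵗ.
1/P = 0.234/111.7 + 0.410/79.5 + 0.356/53.7 = 0.013882 ⇒ P = 72.038 kPa
xᵢ = zᵢP/Pᵢˢᵃᵗ ⇒ x_B = 0.410·72.038/79.5 = 0.372

Pdew = 72.038 kPa, x_B = 0.372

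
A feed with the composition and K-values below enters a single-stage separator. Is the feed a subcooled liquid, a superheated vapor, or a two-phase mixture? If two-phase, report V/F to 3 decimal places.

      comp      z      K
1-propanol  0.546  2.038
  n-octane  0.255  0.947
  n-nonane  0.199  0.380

two-phase, V/F = 0.899

ΣzᵢKᵢ = 1.430; Σzᵢ/Kᵢ = 1.061.
Both exceed 1, so a two-phase solution exists.
Material balance + equilibrium reduce to Σ zᵢ(Kᵢ−1)/(1+ψ(Kᵢ−1)) = 0.
Iterate (Newton) starting at ψ = 0.5:
  ψ = 0.500: g = 0.1804, g' = -0.416 → ψ = 0.933
  ψ = 0.933: g = -0.0192, g' = -0.583 → ψ = 0.900
  ψ = 0.900: g = -0.0006, g' = -0.550 → ψ = 0.899
Converged at ψ = 0.899.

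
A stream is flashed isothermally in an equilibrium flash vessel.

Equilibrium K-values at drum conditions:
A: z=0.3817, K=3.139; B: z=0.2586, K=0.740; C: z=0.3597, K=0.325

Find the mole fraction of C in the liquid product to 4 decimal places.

Rachford–Rice: g(ψ) = Σ zᵢ(Kᵢ−1)/(1+ψ(Kᵢ−1)) = 0.
g(0) = ΣzᵢKᵢ − 1 = 0.5064 and g(1) = 1 − Σzᵢ/Kᵢ = -0.5778, so a root lies in (0, 1).
Newton iteration, ψ⁰ = 0.5:
  ψ = 0.5000: g = -0.04925, g' = -0.8043 → ψ = 0.4388
  ψ = 0.4388: g = 0.00032, g' = -0.8178 → ψ = 0.4392
Converged at ψ = 0.4392.
Compositions from xᵢ = zᵢ/(1+ψ(Kᵢ−1)), yᵢ = Kᵢxᵢ:
  A: x = 0.1968, y = 0.6178
  B: x = 0.2919, y = 0.2160
  C: x = 0.5112, y = 0.1662

x_C = 0.5112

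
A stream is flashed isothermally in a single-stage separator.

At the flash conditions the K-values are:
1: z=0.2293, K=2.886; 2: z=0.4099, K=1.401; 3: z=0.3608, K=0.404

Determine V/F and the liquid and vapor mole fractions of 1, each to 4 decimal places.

Rachford–Rice: g(V/F) = Σ zᵢ(Kᵢ−1)/(1+V/F(Kᵢ−1)) = 0.
g(0) = ΣzᵢKᵢ − 1 = 0.3818 and g(1) = 1 − Σzᵢ/Kᵢ = -0.2651, so a root lies in (0, 1).
Newton–Raphson from V/F = 0.54:
  V/F = 0.5400: g = 0.03228, g' = -0.5234 → V/F = 0.6017
  V/F = 0.6017: g = -0.00026, g' = -0.5333 → V/F = 0.6012
Converged at V/F = 0.6012.
Compositions from xᵢ = zᵢ/(1+V/F(Kᵢ−1)), yᵢ = Kᵢxᵢ:
  1: x = 0.1075, y = 0.3101
  2: x = 0.3303, y = 0.4627
  3: x = 0.5623, y = 0.2272

V/F = 0.6012, x_1 = 0.1075, y_1 = 0.3101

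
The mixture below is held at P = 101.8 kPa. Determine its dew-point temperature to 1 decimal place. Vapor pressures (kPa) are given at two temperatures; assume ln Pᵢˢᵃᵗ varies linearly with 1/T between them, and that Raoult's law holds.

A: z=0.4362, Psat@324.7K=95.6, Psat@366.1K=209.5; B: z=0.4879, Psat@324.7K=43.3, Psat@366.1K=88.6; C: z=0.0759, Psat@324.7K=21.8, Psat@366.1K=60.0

Dew-point temperature: Σzᵢ·P/Pᵢˢᵃᵗ(T) = 1. Interpolate ln Pᵢˢᵃᵗ = aᵢ + bᵢ/T.
  T = 324.7 K: ΣzᵢP/Pᵢˢᵃᵗ = 1.9660
  T = 366.1 K: ΣzᵢP/Pᵢˢᵃᵗ = 0.9013
  T = 345.4 K: ΣzᵢP/Pᵢˢᵃᵗ = 1.2986
  T = 355.8 K: ΣzᵢP/Pᵢˢᵃᵗ = 1.0749
  T = 361.0 K: ΣzᵢP/Pᵢˢᵃᵗ = 0.9821
  T = 358.4 K: ΣzᵢP/Pᵢˢᵃᵗ = 1.0271
  T = 359.7 K: ΣzᵢP/Pᵢˢᵃᵗ = 1.0043
  T = 360.4 K: ΣzᵢP/Pᵢˢᵃᵗ = 0.9923
  T = 360.0 K: ΣzᵢP/Pᵢˢᵃᵗ = 0.9991
Interpolating between 359.7 K and 360.0 K gives T ≈ 359.9 K.

T = 359.9 K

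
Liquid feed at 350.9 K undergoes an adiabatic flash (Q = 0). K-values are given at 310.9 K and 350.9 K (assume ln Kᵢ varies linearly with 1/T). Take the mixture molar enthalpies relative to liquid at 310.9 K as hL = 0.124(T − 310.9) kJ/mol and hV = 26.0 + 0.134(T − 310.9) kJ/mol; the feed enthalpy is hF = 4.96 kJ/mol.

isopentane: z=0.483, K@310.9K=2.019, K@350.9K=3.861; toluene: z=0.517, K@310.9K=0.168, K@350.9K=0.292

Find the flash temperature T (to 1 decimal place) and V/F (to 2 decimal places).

T = 316.1 K, V/F = 0.17

Adiabatic flash: solve Rachford–Rice at each trial T, then check hF = ψ·hV(T) + (1−ψ)·hL(T).
  T = 310.9 K: K = (2.019, 0.168), RR gives ψ = 0.073, H_out = 1.902 kJ/mol
  T = 350.9 K: K = (3.861, 0.292), RR gives ψ = 0.501, H_out = 18.200 kJ/mol
  T = 330.9 K: K = (2.847, 0.225), RR gives ψ = 0.344, H_out = 11.480 kJ/mol
  T = 320.9 K: K = (2.411, 0.195), RR gives ψ = 0.234, H_out = 7.341 kJ/mol
  T = 315.9 K: K = (2.209, 0.181), RR gives ψ = 0.162, H_out = 4.852 kJ/mol
  T = 318.4 K: K = (2.308, 0.188), RR gives ψ = 0.200, H_out = 6.143 kJ/mol
  T = 317.1 K: K = (2.256, 0.185), RR gives ψ = 0.181, H_out = 5.485 kJ/mol
Linear interpolation between T = 315.9 (H_out = 4.852) and T = 317.1 (H_out = 5.485) on hF = 4.96 gives T ≈ 316.1 K, at which ψ = 0.17.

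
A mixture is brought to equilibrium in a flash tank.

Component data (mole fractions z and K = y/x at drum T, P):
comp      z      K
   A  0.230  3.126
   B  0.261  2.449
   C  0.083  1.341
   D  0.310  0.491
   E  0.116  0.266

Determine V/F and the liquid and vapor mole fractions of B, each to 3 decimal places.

V/F = 0.683, x_B = 0.131, y_B = 0.321

Rachford–Rice: g(V/F) = Σ zᵢ(Kᵢ−1)/(1+V/F(Kᵢ−1)) = 0.
Check two-phase: ΣzᵢKᵢ = 1.653 > 1 and Σzᵢ/Kᵢ = 1.309 > 1, so g(0) = 0.653 > 0 and g(1) = -0.309 < 0.
Newton–Raphson from V/F = 0.31:
  V/F = 0.310: g = 0.2837, g' = -0.864 → V/F = 0.638
  V/F = 0.638: g = 0.0333, g' = -0.739 → V/F = 0.683
Converged at V/F = 0.683.
Compositions from xᵢ = zᵢ/(1+V/F(Kᵢ−1)), yᵢ = Kᵢxᵢ:
  A: x = 0.094, y = 0.293
  B: x = 0.131, y = 0.321
  C: x = 0.067, y = 0.090
  D: x = 0.475, y = 0.233
  E: x = 0.233, y = 0.062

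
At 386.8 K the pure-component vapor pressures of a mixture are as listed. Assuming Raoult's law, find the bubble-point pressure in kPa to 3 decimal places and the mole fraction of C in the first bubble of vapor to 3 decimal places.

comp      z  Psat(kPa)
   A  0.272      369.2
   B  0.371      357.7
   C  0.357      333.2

Pbub = 352.082 kPa, y_C = 0.338

At the bubble point ψ → 0, so ΣzᵢKᵢ = 1 with Kᵢ = Pᵢˢᵃᵗ/P ⇒ P = ΣzᵢPᵢˢᵃᵗ.
P = 0.272·369.2 + 0.371·357.7 + 0.357·333.2 = 352.082 kPa
yᵢ = zᵢPᵢˢᵃᵗ/P ⇒ y_C = 0.357·333.2/352.082 = 0.338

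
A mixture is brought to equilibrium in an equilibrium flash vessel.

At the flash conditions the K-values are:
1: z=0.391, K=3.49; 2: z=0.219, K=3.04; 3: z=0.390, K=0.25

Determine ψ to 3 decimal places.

ψ = 0.645

Material balance + equilibrium reduce to Σ zᵢ(Kᵢ−1)/(1+ψ(Kᵢ−1)) = 0.
Feasibility: ΣzᵢKᵢ = 2.128, Σzᵢ/Kᵢ = 1.744 — both > 1, two phases present.
Iterate (Newton) starting at ψ = 0.5:
  ψ = 0.500: g = 0.1868, g' = -1.266 → ψ = 0.648
  ψ = 0.648: g = -0.0036, g' = -1.354 → ψ = 0.645
Converged at ψ = 0.645.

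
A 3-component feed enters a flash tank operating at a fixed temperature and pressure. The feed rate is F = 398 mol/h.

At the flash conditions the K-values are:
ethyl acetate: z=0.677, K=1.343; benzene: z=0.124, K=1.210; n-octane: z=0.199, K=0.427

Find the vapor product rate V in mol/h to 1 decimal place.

Let ψ = V/F and solve Σ zᵢ(Kᵢ−1)/(1+ψ(Kᵢ−1)) = 0.
g(0) = ΣzᵢKᵢ − 1 = 0.144 and g(1) = 1 − Σzᵢ/Kᵢ = -0.073, so a root lies in (0, 1).
Newton iteration, ψ⁰ = 0.5:
  ψ = 0.500: g = 0.0620, g' = -0.191 → ψ = 0.825
  ψ = 0.825: g = -0.0130, g' = -0.287 → ψ = 0.780
  ψ = 0.780: g = -0.0005, g' = -0.267 → ψ = 0.778
Converged at ψ = 0.778.
Then V = ψ·F = 0.7777·398 = 309.5 mol/h and L = F − V = 88.5 mol/h.

V = 309.5 mol/h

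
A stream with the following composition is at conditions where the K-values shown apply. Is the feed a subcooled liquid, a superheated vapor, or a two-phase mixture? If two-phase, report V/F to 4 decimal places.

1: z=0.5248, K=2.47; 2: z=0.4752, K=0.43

ΣzᵢKᵢ = 1.5006; Σzᵢ/Kᵢ = 1.3176.
Both exceed 1, so a two-phase solution exists.
Let ψ = V/F and solve Σ zᵢ(Kᵢ−1)/(1+ψ(Kᵢ−1)) = 0.
Newton iteration, ψ⁰ = 0.5:
  ψ = 0.5000: g = 0.06581, g' = -0.6787 → ψ = 0.5970
  ψ = 0.5970: g = 0.00032, g' = -0.6764 → ψ = 0.5974
Converged at ψ = 0.5974.

two-phase, V/F = 0.5974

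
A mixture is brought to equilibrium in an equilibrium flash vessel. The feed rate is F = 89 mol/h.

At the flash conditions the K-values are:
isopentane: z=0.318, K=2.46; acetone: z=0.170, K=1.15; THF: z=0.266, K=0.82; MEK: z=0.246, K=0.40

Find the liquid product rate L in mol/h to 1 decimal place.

L = 38.4 mol/h

Rachford–Rice: g(β) = Σ zᵢ(Kᵢ−1)/(1+β(Kᵢ−1)) = 0.
Check two-phase: ΣzᵢKᵢ = 1.294 > 1 and Σzᵢ/Kᵢ = 1.216 > 1, so g(0) = 0.294 > 0 and g(1) = -0.216 < 0.
Newton iteration, β⁰ = 0.4:
  β = 0.400: g = 0.0714, g' = -0.437 → β = 0.563
  β = 0.563: g = 0.0020, g' = -0.420 → β = 0.568
Converged at β = 0.568.
Then V = β·F = 0.5681·89 = 50.6 mol/h and L = F − V = 38.4 mol/h.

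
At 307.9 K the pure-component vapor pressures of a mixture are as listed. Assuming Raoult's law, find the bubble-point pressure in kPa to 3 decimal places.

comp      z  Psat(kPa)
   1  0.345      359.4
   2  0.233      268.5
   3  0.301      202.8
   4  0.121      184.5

At the bubble point ψ → 0, so ΣzᵢKᵢ = 1 with Kᵢ = Pᵢˢᵃᵗ/P ⇒ P = ΣzᵢPᵢˢᵃᵗ.
P = 0.345·359.4 + 0.233·268.5 + 0.301·202.8 + 0.121·184.5 = 269.921 kPa

Pbub = 269.921 kPa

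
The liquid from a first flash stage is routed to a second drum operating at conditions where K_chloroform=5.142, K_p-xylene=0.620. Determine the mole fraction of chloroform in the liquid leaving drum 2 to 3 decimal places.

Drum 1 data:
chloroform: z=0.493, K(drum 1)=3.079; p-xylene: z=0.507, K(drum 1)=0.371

Drum 1:
Rachford–Rice: g(ψ₁) = Σ zᵢ(Kᵢ−1)/(1+ψ₁(Kᵢ−1)) = 0.
g(0) = ΣzᵢKᵢ − 1 = 0.706 and g(1) = 1 − Σzᵢ/Kᵢ = -0.527, so a root lies in (0, 1).
Newton iteration, ψ₁⁰ = 0.49:
  ψ₁ = 0.490: g = 0.0467, g' = -0.942 → ψ₁ = 0.540
Converged at ψ₁ = 0.540.
Drum-1 compositions:
  chloroform: x = 0.232, y = 0.715
  p-xylene: x = 0.768, y = 0.285
Drum-2 feed = drum-1 liquid: z₂ = (0.2323, 0.7677).
Drum 2:
Let ψ₂ = V/F and solve Σ zᵢ(Kᵢ−1)/(1+ψ₂(Kᵢ−1)) = 0.
Check two-phase: ΣzᵢKᵢ = 1.670 > 1 and Σzᵢ/Kᵢ = 1.283 > 1, so g(0) = 0.670 > 0 and g(1) = -0.283 < 0.
Binary case is linear: z₁(K₁−1)(1+ψ₂(K₂−1)) + z₂(K₂−1)(1+ψ₂(K₁−1)) = 0
⇒ ψ₂ = [z₁(K₁−1)+z₂(K₂−1)] / [−(K₁−1)(K₂−1)] = 0.6703/1.5740 = 0.426
  chloroform: x = 0.084, y = 0.432
  p-xylene: x = 0.916, y = 0.568

x_chloroform (drum 2) = 0.084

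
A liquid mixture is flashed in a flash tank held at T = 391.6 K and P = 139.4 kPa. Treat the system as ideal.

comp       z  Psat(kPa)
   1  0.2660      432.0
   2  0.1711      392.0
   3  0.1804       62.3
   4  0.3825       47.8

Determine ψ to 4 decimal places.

Raoult's law: Kᵢ = Pᵢˢᵃᵗ/P = Pᵢˢᵃᵗ/139.4.
  K_1 = 432.0/139.4 = 3.098996, K_2 = 392.0/139.4 = 2.812052, K_3 = 62.3/139.4 = 0.446915, K_4 = 47.8/139.4 = 0.342898
Material balance + equilibrium reduce to Σ zᵢ(Kᵢ−1)/(1+ψ(Kᵢ−1)) = 0.
g(0) = ΣzᵢKᵢ − 1 = 0.5173 and g(1) = 1 − Σzᵢ/Kᵢ = -0.6658, so a root lies in (0, 1).
Iterate (Newton) starting at ψ = 0.45:
  ψ = 0.4500: g = -0.03179, g' = -0.9112 → ψ = 0.4151
  ψ = 0.4151: g = 0.00019, g' = -0.9229 → ψ = 0.4153
Converged at ψ = 0.4153.

ψ = 0.4153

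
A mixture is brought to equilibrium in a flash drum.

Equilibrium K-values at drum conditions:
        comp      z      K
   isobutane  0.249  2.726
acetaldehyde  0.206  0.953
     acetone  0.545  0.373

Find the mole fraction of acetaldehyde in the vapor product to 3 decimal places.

y_acetaldehyde = 0.197

Iterate (Newton) starting at β = 0.5:
  β = 0.500: g = -0.2770, g' = -0.669 → β = 0.086
  β = 0.086: g = 0.0034, g' = -0.802 → β = 0.090
Converged at β = 0.090.
Compositions from xᵢ = zᵢ/(1+β(Kᵢ−1)), yᵢ = Kᵢxᵢ:
  isobutane: x = 0.215, y = 0.587
  acetaldehyde: x = 0.207, y = 0.197
  acetone: x = 0.578, y = 0.215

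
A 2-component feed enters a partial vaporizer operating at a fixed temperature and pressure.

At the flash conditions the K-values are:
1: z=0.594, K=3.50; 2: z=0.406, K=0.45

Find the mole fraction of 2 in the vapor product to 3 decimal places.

Material balance + equilibrium reduce to Σ zᵢ(Kᵢ−1)/(1+V/F(Kᵢ−1)) = 0.
Check two-phase: ΣzᵢKᵢ = 2.262 > 1 and Σzᵢ/Kᵢ = 1.072 > 1, so g(0) = 1.262 > 0 and g(1) = -0.072 < 0.
Binary case is linear: z₁(K₁−1)(1+V/F(K₂−1)) + z₂(K₂−1)(1+V/F(K₁−1)) = 0
⇒ V/F = [z₁(K₁−1)+z₂(K₂−1)] / [−(K₁−1)(K₂−1)] = 1.2617/1.3750 = 0.918
Compositions from xᵢ = zᵢ/(1+V/F(Kᵢ−1)), yᵢ = Kᵢxᵢ:
  1: x = 0.180, y = 0.631
  2: x = 0.820, y = 0.369

y_2 = 0.369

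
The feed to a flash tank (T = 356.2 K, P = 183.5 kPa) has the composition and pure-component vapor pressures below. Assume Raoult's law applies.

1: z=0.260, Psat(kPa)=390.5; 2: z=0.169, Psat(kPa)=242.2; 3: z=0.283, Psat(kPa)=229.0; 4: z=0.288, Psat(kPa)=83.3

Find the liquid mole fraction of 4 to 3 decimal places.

Raoult's law: Kᵢ = Pᵢˢᵃᵗ/P = Pᵢˢᵃᵗ/183.5.
  K_1 = 390.5/183.5 = 2.12807, K_2 = 242.2/183.5 = 1.31989, K_3 = 229.0/183.5 = 1.24796, K_4 = 83.3/183.5 = 0.45395
Rachford–Rice: g(V/F) = Σ zᵢ(Kᵢ−1)/(1+V/F(Kᵢ−1)) = 0.
g(0) = ΣzᵢKᵢ − 1 = 0.260 and g(1) = 1 − Σzᵢ/Kᵢ = -0.111, so a root lies in (0, 1).
Iterate (Newton) starting at V/F = 0.5:
  V/F = 0.500: g = 0.0802, g' = -0.324 → V/F = 0.747
  V/F = 0.747: g = -0.0037, g' = -0.366 → V/F = 0.737
Converged at V/F = 0.737.
Compositions from xᵢ = zᵢ/(1+V/F(Kᵢ−1)), yᵢ = Kᵢxᵢ:
  1: x = 0.142, y = 0.302
  2: x = 0.137, y = 0.180
  3: x = 0.239, y = 0.299
  4: x = 0.482, y = 0.219

x_4 = 0.482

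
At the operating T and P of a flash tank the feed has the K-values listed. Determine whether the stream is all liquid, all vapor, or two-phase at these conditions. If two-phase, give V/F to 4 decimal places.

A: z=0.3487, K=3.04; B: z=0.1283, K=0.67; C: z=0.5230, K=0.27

two-phase, V/F = 0.2114

ΣzᵢKᵢ = 1.2872; Σzᵢ/Kᵢ = 2.2432.
Both exceed 1, so a two-phase solution exists.
Newton–Raphson from ψ = 0.34:
  ψ = 0.3400: g = -0.13550, g' = -1.0168 → ψ = 0.2067
  ψ = 0.2067: g = 0.00525, g' = -1.1206 → ψ = 0.2114
Converged at ψ = 0.2114.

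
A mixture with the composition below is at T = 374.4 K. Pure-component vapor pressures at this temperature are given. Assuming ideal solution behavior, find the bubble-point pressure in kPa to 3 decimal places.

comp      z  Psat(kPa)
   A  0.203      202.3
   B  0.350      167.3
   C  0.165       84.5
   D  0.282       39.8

Pbub = 124.788 kPa

At the bubble point ψ → 0, so ΣzᵢKᵢ = 1 with Kᵢ = Pᵢˢᵃᵗ/P ⇒ P = ΣzᵢPᵢˢᵃᵗ.
P = 0.203·202.3 + 0.350·167.3 + 0.165·84.5 + 0.282·39.8 = 124.788 kPa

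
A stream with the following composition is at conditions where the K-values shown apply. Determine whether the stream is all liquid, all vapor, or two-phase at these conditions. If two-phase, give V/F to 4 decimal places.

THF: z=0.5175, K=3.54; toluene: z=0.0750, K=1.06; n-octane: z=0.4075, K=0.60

all vapor

ΣzᵢKᵢ = 2.1559; Σzᵢ/Kᵢ = 0.8961.
Since Σzᵢ/Kᵢ < 1 the mixture is above its dew point — single vapor phase.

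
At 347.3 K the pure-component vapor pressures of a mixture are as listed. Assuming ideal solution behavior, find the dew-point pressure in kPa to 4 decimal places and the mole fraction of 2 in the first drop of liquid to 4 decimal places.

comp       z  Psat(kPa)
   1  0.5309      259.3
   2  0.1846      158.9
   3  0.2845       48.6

Pdew = 110.3377 kPa, x_2 = 0.1282

At the dew point ψ → 1, so Σzᵢ/Kᵢ = 1 with Kᵢ = Pᵢˢᵃᵗ/P ⇒ 1/P = Σzᵢ/Pᵢˢᵃᵗ.
1/P = 0.5309/259.3 + 0.1846/158.9 + 0.2845/48.6 = 0.0090631 ⇒ P = 110.3377 kPa
xᵢ = zᵢP/Pᵢˢᵃᵗ ⇒ x_2 = 0.1846·110.3377/158.9 = 0.1282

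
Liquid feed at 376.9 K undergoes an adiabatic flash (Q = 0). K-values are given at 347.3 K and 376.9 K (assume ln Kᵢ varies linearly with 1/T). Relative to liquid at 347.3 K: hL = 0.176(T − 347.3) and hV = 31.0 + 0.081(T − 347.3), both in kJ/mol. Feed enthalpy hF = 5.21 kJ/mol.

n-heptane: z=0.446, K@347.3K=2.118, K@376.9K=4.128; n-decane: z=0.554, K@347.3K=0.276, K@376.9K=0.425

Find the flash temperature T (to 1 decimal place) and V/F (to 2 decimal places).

Adiabatic flash: solve Rachford–Rice at each trial T, then check hF = ψ·hV(T) + (1−ψ)·hL(T).
  T = 347.3 K: K = (2.118, 0.276), RR gives ψ = 0.120, H_out = 3.735 kJ/mol
  T = 376.9 K: K = (4.128, 0.425), RR gives ψ = 0.599, H_out = 22.081 kJ/mol
  T = 362.1 K: K = (2.997, 0.346), RR gives ψ = 0.404, H_out = 14.564 kJ/mol
  T = 354.7 K: K = (2.529, 0.310), RR gives ψ = 0.284, H_out = 9.894 kJ/mol
  T = 351.0 K: K = (2.316, 0.292), RR gives ψ = 0.210, H_out = 7.073 kJ/mol
  T = 349.1 K: K = (2.213, 0.284), RR gives ψ = 0.166, H_out = 5.437 kJ/mol
Linear interpolation between T = 347.3 (H_out = 3.735) and T = 349.1 (H_out = 5.437) on hF = 5.21 gives T ≈ 348.9 K, at which ψ = 0.16.

T = 348.9 K, V/F = 0.16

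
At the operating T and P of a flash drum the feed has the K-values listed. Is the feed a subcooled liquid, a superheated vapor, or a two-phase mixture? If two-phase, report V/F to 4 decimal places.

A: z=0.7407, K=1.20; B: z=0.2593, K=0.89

ΣzᵢKᵢ = 1.1196; Σzᵢ/Kᵢ = 0.9086.
Since Σzᵢ/Kᵢ < 1 the mixture is above its dew point — single vapor phase.

superheated vapor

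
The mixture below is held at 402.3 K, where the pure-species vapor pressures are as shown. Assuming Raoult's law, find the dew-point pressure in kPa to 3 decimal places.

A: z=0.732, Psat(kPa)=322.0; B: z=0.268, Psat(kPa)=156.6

Pdew = 250.963 kPa

At the dew point ψ → 1, so Σzᵢ/Kᵢ = 1 with Kᵢ = Pᵢˢᵃᵗ/P ⇒ 1/P = Σzᵢ/Pᵢˢᵃᵗ.
1/P = 0.732/322.0 + 0.268/156.6 = 0.003985 ⇒ P = 250.963 kPa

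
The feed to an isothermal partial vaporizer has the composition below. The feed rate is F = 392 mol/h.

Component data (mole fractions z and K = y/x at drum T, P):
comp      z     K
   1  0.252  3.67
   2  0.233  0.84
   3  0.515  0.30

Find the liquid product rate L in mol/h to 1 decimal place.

Rachford–Rice: g(ψ) = Σ zᵢ(Kᵢ−1)/(1+ψ(Kᵢ−1)) = 0.
Feasibility: ΣzᵢKᵢ = 1.275, Σzᵢ/Kᵢ = 2.063 — both > 1, two phases present.
Newton–Raphson from ψ = 0.64:
  ψ = 0.640: g = -0.4462, g' = -1.080 → ψ = 0.227
  ψ = 0.227: g = -0.0484, g' = -1.060 → ψ = 0.181
  ψ = 0.181: g = 0.0020, g' = -1.153 → ψ = 0.183
Converged at ψ = 0.183.
Then V = ψ·F = 0.1831·392 = 71.8 mol/h and L = F − V = 320.2 mol/h.

L = 320.2 mol/h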